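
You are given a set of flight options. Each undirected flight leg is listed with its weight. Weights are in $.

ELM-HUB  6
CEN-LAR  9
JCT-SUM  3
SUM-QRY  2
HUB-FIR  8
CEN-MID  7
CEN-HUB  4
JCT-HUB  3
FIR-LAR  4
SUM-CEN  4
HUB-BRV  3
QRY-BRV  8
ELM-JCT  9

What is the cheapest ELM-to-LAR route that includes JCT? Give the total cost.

Best ELM to JCT: ELM → JCT costing 9
Shortest JCT→LAR: JCT → HUB → FIR → LAR = 15
Total via JCT: 9 + 15 = $24.

$24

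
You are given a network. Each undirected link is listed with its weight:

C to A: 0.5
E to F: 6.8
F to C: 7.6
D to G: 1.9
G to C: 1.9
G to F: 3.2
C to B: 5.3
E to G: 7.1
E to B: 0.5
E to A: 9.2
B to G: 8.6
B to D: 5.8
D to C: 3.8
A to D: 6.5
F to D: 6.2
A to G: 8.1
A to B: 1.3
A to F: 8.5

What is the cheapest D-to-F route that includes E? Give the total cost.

Shortest D→E: D → C → A → B → E = 6.1
Best E to F: E → F costing 6.8
Total via E: 6.1 + 6.8 = 12.9.

12.9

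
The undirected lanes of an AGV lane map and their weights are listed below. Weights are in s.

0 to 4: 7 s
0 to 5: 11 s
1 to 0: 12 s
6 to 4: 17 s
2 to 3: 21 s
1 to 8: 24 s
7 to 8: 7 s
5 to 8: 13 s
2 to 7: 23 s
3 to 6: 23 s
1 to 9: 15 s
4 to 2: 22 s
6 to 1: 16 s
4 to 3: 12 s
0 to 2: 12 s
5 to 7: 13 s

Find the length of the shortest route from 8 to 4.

Enumerating some paths:
8–7–5–0–4: 7+13+11+7 = 38
8–1–0–4: 24+12+7 = 43
8–7–2–0–4: 7+23+12+7 = 49
8–5–0–4: 13+11+7 = 31
The minimum is 31 s via 8–5–0–4.

31 s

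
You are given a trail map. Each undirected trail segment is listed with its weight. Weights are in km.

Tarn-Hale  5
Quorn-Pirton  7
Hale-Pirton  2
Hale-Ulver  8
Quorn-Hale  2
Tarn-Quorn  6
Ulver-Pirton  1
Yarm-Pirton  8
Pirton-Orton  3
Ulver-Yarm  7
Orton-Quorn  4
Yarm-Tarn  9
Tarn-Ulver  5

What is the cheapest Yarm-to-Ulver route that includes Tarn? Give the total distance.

Shortest Yarm→Tarn: Yarm → Tarn = 9
Shortest Tarn→Ulver: Tarn → Ulver = 5
Total via Tarn: 9 + 5 = 14 km.

14 km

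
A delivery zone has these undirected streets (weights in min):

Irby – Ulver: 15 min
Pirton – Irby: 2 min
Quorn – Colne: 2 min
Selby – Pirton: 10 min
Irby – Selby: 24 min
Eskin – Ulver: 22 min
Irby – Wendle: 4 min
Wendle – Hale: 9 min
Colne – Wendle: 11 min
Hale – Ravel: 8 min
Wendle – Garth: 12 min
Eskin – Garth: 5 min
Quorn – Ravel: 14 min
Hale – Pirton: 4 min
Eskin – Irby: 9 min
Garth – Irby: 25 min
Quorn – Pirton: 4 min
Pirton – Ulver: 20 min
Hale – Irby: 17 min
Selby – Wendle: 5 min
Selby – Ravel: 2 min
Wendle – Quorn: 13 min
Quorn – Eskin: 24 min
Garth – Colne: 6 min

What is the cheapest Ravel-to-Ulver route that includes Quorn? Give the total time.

Shortest Ravel→Quorn: Ravel → Quorn = 14
Best Quorn to Ulver: Quorn → Pirton → Irby → Ulver costing 21
Total via Quorn: 14 + 21 = 35 min.

35 min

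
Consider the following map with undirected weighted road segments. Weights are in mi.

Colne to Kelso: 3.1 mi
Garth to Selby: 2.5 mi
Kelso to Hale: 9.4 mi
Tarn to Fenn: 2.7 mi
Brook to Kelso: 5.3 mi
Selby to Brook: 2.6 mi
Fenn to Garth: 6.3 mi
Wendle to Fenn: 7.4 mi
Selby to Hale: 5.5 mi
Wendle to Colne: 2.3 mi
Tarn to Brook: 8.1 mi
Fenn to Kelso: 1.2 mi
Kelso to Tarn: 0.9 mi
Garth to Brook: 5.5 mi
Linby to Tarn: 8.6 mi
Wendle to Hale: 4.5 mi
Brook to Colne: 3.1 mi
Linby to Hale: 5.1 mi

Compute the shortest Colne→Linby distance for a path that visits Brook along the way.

16.3 mi

Shortest Colne→Brook: Colne–Brook = 3.1
Shortest Brook→Linby: Brook–Selby–Hale–Linby = 13.2
Total via Brook: 3.1 + 13.2 = 16.3 mi.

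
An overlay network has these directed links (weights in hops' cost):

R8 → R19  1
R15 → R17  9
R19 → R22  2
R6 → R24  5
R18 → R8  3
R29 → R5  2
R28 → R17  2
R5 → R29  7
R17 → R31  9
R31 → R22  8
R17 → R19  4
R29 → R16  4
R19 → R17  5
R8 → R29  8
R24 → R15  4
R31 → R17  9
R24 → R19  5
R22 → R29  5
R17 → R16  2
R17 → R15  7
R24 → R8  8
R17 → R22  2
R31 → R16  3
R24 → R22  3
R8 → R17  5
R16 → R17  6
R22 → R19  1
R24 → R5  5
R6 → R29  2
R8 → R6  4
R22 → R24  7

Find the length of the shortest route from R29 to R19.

Settle nodes by increasing distance from R29:
R29: 0
R5: 2  (via R29)
R16: 4  (via R29)
R17: 10  (via R16)
R22: 12  (via R17)
R19: 13  (via R22)
Shortest route: R29 → R16 → R17 → R22 → R19 = 13 hops' cost.

13 hops' cost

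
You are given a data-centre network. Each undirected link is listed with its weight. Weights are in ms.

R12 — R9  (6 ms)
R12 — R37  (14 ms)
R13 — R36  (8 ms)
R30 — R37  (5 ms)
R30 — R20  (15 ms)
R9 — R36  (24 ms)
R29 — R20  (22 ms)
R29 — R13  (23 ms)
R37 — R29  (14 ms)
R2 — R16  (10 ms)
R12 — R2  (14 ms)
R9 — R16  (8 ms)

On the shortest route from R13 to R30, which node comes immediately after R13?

Candidate routes:
R13–R36–R9–R12–R37–R30: 8+24+6+14+5 = 57
R13–R29–R37–R30: 23+14+5 = 42
The minimum is 42 ms via R13–R29–R37–R30.
So from R13 the first move is to R29.

R29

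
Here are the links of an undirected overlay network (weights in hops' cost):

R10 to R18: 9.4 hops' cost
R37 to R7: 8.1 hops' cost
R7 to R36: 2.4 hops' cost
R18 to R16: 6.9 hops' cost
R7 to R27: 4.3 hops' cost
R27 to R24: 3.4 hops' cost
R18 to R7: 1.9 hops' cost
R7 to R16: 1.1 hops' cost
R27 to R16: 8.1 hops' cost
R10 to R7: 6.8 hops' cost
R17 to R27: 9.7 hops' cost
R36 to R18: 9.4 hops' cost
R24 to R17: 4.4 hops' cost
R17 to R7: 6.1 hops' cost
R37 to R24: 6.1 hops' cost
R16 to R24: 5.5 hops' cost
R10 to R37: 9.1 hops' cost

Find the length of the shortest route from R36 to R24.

Candidate routes:
R36–R7–R16–R24: 2.4+1.1+5.5 = 9
R36–R7–R27–R24: 2.4+4.3+3.4 = 10.1
The minimum is 9 hops' cost via R36–R7–R16–R24.

9 hops' cost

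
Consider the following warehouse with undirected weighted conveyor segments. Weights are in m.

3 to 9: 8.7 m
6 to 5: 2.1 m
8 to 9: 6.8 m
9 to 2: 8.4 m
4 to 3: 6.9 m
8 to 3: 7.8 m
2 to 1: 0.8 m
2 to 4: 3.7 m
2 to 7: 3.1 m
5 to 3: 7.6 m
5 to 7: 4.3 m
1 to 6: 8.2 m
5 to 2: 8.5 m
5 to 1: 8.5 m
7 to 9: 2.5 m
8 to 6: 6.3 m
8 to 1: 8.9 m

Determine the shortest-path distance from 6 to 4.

12.7 m

Running Dijkstra from 6:
6: 0
5: 2.1  (via 6)
8: 6.3  (via 6)
7: 6.4  (via 5)
1: 8.2  (via 6)
9: 8.9  (via 7)
2: 9  (via 1)
3: 9.7  (via 5)
4: 12.7  (via 2)
Shortest route: 6–1–2–4 = 12.7 m.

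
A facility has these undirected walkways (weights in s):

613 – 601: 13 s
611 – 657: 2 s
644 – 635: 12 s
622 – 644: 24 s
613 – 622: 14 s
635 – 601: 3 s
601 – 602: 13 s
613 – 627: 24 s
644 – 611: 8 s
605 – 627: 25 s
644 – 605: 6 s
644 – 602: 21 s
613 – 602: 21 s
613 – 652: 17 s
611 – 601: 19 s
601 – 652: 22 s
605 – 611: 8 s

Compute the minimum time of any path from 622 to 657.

34 s

Candidate routes:
622–644–605–611–657: 24+6+8+2 = 40
622–613–601–611–657: 14+13+19+2 = 48
622–644–611–657: 24+8+2 = 34
622–613–601–635–644–611–657: 14+13+3+12+8+2 = 52
The minimum is 34 s via 622–644–611–657.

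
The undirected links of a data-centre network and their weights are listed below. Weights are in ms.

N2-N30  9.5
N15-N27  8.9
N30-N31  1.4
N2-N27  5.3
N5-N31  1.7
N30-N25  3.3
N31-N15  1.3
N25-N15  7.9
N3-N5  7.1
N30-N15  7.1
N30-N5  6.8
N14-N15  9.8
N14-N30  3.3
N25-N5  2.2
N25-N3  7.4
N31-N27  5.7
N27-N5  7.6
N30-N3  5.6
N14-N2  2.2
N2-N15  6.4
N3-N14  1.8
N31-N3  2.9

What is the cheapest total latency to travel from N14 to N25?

6.6 ms

Compare a few routes:
N14 - N3 - N31 - N5 - N25: 1.8+2.9+1.7+2.2 = 8.6
N14 - N3 - N25: 1.8+7.4 = 9.2
N14 - N30 - N25: 3.3+3.3 = 6.6
N14 - N30 - N31 - N5 - N25: 3.3+1.4+1.7+2.2 = 8.6
Cheapest is N14 - N30 - N25 at 6.6 ms.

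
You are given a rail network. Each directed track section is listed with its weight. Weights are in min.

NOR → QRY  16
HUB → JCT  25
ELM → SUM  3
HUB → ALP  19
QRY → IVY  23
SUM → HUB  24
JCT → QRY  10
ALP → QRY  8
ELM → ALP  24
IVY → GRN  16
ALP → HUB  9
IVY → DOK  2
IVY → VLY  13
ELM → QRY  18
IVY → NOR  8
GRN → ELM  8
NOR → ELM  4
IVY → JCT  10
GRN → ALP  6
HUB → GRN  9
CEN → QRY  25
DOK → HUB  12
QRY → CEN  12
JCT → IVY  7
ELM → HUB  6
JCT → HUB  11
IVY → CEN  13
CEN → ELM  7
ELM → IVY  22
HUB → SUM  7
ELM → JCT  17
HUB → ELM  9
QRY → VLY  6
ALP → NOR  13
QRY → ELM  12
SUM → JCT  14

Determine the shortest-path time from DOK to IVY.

40 min

Enumerating some paths:
DOK → HUB → ELM → IVY: 12+9+22 = 43
DOK → HUB → SUM → JCT → IVY: 12+7+14+7 = 40
Cheapest is DOK → HUB → SUM → JCT → IVY at 40 min.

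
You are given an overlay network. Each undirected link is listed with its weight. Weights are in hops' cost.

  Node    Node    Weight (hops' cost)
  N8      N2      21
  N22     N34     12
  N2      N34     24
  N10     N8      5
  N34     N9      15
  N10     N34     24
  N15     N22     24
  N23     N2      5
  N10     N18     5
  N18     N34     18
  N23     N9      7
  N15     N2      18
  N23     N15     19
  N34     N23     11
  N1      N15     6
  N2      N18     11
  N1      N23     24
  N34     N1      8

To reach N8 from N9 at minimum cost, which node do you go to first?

N23

Compare a few routes:
N9–N34–N18–N10–N8: 15+18+5+5 = 43
N9–N23–N2–N8: 7+5+21 = 33
N9–N34–N10–N8: 15+24+5 = 44
The minimum is 33 hops' cost via N9–N23–N2–N8.
So from N9 the first move is to N23.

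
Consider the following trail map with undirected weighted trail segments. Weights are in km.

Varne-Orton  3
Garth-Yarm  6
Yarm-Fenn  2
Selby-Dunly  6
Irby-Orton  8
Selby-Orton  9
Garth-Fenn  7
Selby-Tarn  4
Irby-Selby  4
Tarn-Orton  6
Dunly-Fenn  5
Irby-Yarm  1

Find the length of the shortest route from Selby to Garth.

11 km

Shortest distances from Selby:
Selby: 0
Irby: 4  (via Selby)
Tarn: 4  (via Selby)
Yarm: 5  (via Irby)
Dunly: 6  (via Selby)
Fenn: 7  (via Yarm)
Orton: 9  (via Selby)
Garth: 11  (via Yarm)
Shortest route: Selby → Irby → Yarm → Garth = 11 km.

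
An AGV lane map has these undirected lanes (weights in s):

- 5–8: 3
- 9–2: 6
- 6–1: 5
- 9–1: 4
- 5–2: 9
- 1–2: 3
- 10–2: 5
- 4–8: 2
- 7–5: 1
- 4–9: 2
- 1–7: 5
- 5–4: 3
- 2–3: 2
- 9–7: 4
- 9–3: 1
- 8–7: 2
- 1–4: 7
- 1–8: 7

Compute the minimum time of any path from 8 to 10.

12 s

Settle nodes by increasing distance from 8:
8: 0
4: 2  (via 8)
7: 2  (via 8)
5: 3  (via 8)
9: 4  (via 4)
3: 5  (via 9)
1: 7  (via 8)
2: 7  (via 3)
6: 12  (via 1)
10: 12  (via 2)
Shortest route: 8–4–9–3–2–10 = 12 s.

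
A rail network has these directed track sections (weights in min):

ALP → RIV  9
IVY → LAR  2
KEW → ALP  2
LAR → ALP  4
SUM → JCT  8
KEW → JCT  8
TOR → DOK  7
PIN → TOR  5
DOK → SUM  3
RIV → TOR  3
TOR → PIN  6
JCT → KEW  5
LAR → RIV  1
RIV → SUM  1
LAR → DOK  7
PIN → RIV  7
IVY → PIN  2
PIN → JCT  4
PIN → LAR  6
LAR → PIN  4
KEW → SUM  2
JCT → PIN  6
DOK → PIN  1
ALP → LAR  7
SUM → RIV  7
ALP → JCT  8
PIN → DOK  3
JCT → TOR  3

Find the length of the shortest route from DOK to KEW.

10 min

Shortest distances from DOK:
DOK: 0
PIN: 1  (via DOK)
SUM: 3  (via DOK)
JCT: 5  (via PIN)
TOR: 6  (via PIN)
LAR: 7  (via PIN)
RIV: 8  (via PIN)
KEW: 10  (via JCT)
Shortest route: DOK–PIN–JCT–KEW = 10 min.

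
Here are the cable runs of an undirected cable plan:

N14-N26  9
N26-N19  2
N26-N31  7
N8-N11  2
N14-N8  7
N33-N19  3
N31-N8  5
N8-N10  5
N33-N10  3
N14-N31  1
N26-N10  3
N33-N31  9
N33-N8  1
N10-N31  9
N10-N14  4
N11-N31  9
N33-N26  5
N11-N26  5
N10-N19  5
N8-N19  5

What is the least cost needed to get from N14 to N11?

8

Candidate routes:
N14 → N31 → N8 → N11: 1+5+2 = 8
N14 → N8 → N11: 7+2 = 9
Cheapest is N14 → N31 → N8 → N11 at 8.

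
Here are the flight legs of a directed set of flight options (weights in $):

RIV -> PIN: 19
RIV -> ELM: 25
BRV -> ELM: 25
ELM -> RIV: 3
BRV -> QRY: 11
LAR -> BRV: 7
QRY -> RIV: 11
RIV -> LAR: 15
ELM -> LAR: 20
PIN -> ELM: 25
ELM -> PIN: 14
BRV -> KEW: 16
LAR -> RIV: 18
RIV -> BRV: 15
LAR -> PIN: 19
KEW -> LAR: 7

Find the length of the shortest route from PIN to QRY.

Settle nodes by increasing distance from PIN:
PIN: 0
ELM: 25  (via PIN)
RIV: 28  (via ELM)
LAR: 43  (via RIV)
BRV: 43  (via RIV)
QRY: 54  (via BRV)
Shortest route: PIN–ELM–RIV–BRV–QRY = $54.

$54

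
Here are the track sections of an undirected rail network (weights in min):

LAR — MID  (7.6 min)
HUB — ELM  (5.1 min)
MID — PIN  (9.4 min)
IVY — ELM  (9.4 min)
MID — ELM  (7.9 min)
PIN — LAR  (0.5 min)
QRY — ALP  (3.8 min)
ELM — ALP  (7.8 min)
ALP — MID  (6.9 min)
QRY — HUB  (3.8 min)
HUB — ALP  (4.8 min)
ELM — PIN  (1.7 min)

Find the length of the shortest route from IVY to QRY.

Compare a few routes:
IVY–ELM–HUB–ALP–QRY: 9.4+5.1+4.8+3.8 = 23.1
IVY–ELM–ALP–HUB–QRY: 9.4+7.8+4.8+3.8 = 25.8
IVY–ELM–HUB–QRY: 9.4+5.1+3.8 = 18.3
IVY–ELM–ALP–QRY: 9.4+7.8+3.8 = 21
Cheapest is IVY–ELM–HUB–QRY at 18.3 min.

18.3 min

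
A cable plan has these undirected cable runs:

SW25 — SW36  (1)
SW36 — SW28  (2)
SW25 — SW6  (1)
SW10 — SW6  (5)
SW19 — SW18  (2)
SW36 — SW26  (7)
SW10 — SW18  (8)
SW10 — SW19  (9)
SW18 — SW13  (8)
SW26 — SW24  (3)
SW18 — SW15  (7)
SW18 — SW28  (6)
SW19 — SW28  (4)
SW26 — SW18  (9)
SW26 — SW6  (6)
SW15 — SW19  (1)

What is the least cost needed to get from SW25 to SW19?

Settle nodes by increasing distance from SW25:
SW25: 0
SW36: 1  (via SW25)
SW6: 1  (via SW25)
SW28: 3  (via SW36)
SW10: 6  (via SW6)
SW26: 7  (via SW6)
SW19: 7  (via SW28)
Shortest route: SW25 → SW36 → SW28 → SW19 = 7.

7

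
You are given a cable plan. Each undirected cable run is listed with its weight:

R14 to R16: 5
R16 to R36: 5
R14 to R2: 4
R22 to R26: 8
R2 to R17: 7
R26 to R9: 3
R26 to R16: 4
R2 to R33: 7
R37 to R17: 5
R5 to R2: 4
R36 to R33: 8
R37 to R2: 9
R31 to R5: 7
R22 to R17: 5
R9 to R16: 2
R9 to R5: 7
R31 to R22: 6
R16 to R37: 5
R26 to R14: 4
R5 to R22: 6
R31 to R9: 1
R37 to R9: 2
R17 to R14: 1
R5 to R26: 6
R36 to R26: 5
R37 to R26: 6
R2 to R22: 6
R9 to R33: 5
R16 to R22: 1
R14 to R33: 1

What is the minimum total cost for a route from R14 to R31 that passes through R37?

Best R14 to R37: R14–R17–R37 costing 6
Shortest R37→R31: R37–R9–R31 = 3
Total via R37: 6 + 3 = 9.

9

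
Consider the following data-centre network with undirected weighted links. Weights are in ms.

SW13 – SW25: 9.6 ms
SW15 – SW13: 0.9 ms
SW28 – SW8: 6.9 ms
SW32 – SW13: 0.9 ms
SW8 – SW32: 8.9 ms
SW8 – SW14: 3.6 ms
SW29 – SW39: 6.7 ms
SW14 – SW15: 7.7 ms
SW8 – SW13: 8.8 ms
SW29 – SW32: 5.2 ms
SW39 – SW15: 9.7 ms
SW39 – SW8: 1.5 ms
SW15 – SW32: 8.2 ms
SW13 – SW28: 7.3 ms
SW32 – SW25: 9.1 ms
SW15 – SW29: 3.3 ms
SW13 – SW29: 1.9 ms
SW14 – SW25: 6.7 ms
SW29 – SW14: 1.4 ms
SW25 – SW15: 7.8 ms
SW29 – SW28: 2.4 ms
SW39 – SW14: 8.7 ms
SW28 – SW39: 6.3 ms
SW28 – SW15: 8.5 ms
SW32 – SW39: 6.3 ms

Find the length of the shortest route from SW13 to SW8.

6.9 ms

Settle nodes by increasing distance from SW13:
SW13: 0
SW15: 0.9  (via SW13)
SW32: 0.9  (via SW13)
SW29: 1.9  (via SW13)
SW14: 3.3  (via SW29)
SW28: 4.3  (via SW29)
SW8: 6.9  (via SW14)
Shortest route: SW13–SW29–SW14–SW8 = 6.9 ms.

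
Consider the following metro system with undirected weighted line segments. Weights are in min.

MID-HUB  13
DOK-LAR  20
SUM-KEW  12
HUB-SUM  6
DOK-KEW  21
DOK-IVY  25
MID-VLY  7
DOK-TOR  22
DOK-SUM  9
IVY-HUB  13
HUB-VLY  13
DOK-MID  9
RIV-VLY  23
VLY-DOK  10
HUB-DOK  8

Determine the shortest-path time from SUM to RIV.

42 min

Shortest distances from SUM:
SUM: 0
HUB: 6  (via SUM)
DOK: 9  (via SUM)
KEW: 12  (via SUM)
MID: 18  (via DOK)
IVY: 19  (via HUB)
VLY: 19  (via HUB)
LAR: 29  (via DOK)
TOR: 31  (via DOK)
RIV: 42  (via VLY)
Shortest route: SUM–HUB–VLY–RIV = 42 min.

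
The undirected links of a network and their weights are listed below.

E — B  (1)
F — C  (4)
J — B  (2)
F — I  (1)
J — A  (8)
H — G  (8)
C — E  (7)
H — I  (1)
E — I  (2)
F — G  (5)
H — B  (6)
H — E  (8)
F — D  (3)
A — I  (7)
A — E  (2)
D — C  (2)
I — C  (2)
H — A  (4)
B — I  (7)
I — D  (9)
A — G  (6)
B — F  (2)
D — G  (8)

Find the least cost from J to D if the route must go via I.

Shortest J→I: J → B → E → I = 5
Best I to D: I → F → D costing 4
Total via I: 5 + 4 = 9.

9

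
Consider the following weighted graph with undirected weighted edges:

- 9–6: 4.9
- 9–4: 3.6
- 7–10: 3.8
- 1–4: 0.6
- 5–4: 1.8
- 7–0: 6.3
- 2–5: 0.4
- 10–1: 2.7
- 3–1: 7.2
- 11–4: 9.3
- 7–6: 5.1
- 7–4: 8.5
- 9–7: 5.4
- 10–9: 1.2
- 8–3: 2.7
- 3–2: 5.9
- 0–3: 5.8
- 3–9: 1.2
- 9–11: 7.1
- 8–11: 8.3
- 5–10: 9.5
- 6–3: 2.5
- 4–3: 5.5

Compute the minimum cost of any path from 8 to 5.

9

Candidate routes:
8–3–2–5: 2.7+5.9+0.4 = 9
8–3–9–4–5: 2.7+1.2+3.6+1.8 = 9.3
The minimum is 9 via 8–3–2–5.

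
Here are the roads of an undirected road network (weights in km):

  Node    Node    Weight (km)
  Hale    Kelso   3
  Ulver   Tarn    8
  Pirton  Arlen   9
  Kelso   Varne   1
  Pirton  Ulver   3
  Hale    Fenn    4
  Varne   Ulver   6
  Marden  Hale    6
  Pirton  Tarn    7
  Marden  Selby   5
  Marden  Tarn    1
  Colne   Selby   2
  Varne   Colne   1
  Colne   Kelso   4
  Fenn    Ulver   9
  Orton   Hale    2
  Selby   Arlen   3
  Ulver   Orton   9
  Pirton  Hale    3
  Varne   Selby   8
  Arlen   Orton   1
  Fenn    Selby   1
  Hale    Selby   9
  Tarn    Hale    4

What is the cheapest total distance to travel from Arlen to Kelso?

6 km

Candidate routes:
Arlen - Selby - Colne - Kelso: 3+2+4 = 9
Arlen - Selby - Colne - Varne - Kelso: 3+2+1+1 = 7
Arlen - Orton - Hale - Kelso: 1+2+3 = 6
Cheapest is Arlen - Orton - Hale - Kelso at 6 km.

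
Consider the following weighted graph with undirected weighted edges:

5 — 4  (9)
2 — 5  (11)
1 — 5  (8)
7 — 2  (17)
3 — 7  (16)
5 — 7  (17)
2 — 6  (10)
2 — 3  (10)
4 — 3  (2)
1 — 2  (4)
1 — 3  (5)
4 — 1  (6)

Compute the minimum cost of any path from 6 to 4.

20

Shortest distances from 6:
6: 0
2: 10  (via 6)
1: 14  (via 2)
3: 19  (via 1)
4: 20  (via 1)
Shortest route: 6–2–1–4 = 20.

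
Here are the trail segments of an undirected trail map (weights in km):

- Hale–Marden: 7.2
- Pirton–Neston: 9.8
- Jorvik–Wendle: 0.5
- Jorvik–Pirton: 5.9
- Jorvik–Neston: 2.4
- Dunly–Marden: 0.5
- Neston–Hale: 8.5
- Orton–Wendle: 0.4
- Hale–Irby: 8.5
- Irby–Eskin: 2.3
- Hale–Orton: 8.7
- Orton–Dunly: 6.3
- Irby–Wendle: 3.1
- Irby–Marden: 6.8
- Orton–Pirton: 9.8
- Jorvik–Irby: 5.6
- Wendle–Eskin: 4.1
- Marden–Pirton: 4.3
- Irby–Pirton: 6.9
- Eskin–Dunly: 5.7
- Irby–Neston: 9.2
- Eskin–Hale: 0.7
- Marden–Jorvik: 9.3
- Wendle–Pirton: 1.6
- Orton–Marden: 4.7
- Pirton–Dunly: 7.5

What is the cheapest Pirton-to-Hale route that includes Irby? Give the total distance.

Best Pirton to Irby: Pirton–Wendle–Irby costing 4.7
Shortest Irby→Hale: Irby–Eskin–Hale = 3
Total via Irby: 4.7 + 3 = 7.7 km.

7.7 km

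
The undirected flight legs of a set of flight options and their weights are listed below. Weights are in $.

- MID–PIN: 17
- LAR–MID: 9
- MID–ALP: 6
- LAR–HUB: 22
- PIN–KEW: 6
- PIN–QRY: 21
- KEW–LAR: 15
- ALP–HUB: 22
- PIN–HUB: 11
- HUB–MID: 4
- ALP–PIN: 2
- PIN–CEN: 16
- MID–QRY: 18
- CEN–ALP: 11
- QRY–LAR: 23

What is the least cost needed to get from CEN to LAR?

Shortest distances from CEN:
CEN: 0
ALP: 11  (via CEN)
PIN: 13  (via ALP)
MID: 17  (via ALP)
KEW: 19  (via PIN)
HUB: 21  (via MID)
LAR: 26  (via MID)
Shortest route: CEN–ALP–MID–LAR = $26.

$26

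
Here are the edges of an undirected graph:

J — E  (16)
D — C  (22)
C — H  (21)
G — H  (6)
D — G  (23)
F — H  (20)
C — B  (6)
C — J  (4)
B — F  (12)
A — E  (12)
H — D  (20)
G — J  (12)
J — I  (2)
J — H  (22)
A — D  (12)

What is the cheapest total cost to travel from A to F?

50

Shortest distances from A:
A: 0
D: 12  (via A)
E: 12  (via A)
J: 28  (via E)
I: 30  (via J)
C: 32  (via J)
H: 32  (via D)
G: 35  (via D)
B: 38  (via C)
F: 50  (via B)
Shortest route: A → E → J → C → B → F = 50.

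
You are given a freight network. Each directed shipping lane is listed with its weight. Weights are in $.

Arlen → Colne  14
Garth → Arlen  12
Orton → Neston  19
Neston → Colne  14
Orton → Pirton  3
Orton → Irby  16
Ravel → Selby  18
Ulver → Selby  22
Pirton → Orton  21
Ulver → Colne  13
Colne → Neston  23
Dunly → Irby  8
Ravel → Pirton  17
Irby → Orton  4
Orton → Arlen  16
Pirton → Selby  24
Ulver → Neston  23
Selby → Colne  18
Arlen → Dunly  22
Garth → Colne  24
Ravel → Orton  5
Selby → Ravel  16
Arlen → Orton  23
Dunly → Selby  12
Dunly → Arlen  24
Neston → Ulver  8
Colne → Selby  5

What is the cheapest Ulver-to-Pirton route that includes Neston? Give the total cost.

Best Ulver to Neston: Ulver → Neston costing 23
Shortest Neston→Pirton: Neston → Colne → Selby → Ravel → Orton → Pirton = 43
Total via Neston: 23 + 43 = $66.

$66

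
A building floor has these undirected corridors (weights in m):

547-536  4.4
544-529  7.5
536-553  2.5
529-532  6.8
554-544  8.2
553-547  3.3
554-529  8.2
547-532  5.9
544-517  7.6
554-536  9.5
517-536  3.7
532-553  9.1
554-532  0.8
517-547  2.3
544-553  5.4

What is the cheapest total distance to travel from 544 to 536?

7.9 m

Enumerating some paths:
544 → 553 → 547 → 536: 5.4+3.3+4.4 = 13.1
544 → 517 → 536: 7.6+3.7 = 11.3
544 → 517 → 547 → 536: 7.6+2.3+4.4 = 14.3
544 → 553 → 536: 5.4+2.5 = 7.9
Cheapest is 544 → 553 → 536 at 7.9 m.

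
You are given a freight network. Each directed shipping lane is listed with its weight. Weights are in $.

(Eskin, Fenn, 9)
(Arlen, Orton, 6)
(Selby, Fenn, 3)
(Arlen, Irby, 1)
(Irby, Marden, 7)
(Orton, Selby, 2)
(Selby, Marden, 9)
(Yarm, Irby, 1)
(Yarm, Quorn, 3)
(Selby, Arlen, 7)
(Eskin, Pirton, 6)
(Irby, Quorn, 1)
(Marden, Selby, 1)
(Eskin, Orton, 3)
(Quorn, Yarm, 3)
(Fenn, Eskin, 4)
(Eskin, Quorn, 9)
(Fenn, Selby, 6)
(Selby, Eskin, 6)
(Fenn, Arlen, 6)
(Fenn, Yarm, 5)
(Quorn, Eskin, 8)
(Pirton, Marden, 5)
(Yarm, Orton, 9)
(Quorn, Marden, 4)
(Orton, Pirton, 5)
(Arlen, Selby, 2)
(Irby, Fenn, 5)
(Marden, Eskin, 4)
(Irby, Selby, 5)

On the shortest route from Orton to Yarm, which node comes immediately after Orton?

Candidate routes:
Orton - Selby - Fenn - Yarm: 2+3+5 = 10
Orton - Pirton - Marden - Selby - Fenn - Yarm: 5+5+1+3+5 = 19
Orton - Selby - Arlen - Irby - Quorn - Yarm: 2+7+1+1+3 = 14
Orton - Selby - Fenn - Arlen - Irby - Quorn - Yarm: 2+3+6+1+1+3 = 16
Cheapest is Orton - Selby - Fenn - Yarm at $10.
So from Orton the first move is to Selby.

Selby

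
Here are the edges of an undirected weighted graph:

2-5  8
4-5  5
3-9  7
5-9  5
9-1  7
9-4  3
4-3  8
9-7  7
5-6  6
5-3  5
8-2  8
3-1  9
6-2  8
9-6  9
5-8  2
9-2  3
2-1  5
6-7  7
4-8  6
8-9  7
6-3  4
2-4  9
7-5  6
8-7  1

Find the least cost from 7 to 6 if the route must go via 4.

18

Shortest 7→4: 7 → 8 → 4 = 7
Shortest 4→6: 4 → 5 → 6 = 11
Total via 4: 7 + 11 = 18.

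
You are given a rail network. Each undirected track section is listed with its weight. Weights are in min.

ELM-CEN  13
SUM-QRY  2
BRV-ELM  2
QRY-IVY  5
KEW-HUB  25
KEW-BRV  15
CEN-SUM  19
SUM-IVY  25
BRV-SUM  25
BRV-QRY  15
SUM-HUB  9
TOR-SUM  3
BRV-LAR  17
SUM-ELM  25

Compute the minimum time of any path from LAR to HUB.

Compare a few routes:
LAR–BRV–QRY–SUM–HUB: 17+15+2+9 = 43
LAR–BRV–SUM–HUB: 17+25+9 = 51
The minimum is 43 min via LAR–BRV–QRY–SUM–HUB.

43 min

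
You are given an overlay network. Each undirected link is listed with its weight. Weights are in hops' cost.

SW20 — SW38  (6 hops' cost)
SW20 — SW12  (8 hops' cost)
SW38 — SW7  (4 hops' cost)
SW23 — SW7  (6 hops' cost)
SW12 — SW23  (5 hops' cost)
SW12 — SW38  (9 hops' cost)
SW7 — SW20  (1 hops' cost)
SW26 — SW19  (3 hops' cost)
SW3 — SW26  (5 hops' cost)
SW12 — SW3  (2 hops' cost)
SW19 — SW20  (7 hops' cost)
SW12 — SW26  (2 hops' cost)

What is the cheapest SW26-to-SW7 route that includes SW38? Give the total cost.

15 hops' cost

Shortest SW26→SW38: SW26 → SW12 → SW38 = 11
Shortest SW38→SW7: SW38 → SW7 = 4
Total via SW38: 11 + 4 = 15 hops' cost.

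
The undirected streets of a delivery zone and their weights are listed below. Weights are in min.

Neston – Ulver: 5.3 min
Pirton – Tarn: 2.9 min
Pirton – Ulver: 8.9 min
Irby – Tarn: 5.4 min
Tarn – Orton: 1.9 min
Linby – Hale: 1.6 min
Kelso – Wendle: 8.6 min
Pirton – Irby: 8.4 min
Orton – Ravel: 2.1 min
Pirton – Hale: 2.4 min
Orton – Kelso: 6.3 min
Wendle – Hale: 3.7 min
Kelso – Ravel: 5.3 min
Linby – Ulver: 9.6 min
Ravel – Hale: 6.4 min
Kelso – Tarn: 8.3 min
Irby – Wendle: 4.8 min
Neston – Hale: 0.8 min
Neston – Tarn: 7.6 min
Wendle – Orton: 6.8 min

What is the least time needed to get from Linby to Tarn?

6.9 min

Running Dijkstra from Linby:
Linby: 0
Hale: 1.6  (via Linby)
Neston: 2.4  (via Hale)
Pirton: 4  (via Hale)
Wendle: 5.3  (via Hale)
Tarn: 6.9  (via Pirton)
Shortest route: Linby–Hale–Pirton–Tarn = 6.9 min.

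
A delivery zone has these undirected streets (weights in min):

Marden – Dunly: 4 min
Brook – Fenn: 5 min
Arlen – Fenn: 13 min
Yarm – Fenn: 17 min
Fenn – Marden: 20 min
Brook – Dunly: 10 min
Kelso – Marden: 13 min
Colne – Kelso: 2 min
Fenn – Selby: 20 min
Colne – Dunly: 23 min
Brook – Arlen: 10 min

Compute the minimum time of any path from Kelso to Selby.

52 min

Running Dijkstra from Kelso:
Kelso: 0
Colne: 2  (via Kelso)
Marden: 13  (via Kelso)
Dunly: 17  (via Marden)
Brook: 27  (via Dunly)
Fenn: 32  (via Brook)
Arlen: 37  (via Brook)
Yarm: 49  (via Fenn)
Selby: 52  (via Fenn)
Shortest route: Kelso–Marden–Dunly–Brook–Fenn–Selby = 52 min.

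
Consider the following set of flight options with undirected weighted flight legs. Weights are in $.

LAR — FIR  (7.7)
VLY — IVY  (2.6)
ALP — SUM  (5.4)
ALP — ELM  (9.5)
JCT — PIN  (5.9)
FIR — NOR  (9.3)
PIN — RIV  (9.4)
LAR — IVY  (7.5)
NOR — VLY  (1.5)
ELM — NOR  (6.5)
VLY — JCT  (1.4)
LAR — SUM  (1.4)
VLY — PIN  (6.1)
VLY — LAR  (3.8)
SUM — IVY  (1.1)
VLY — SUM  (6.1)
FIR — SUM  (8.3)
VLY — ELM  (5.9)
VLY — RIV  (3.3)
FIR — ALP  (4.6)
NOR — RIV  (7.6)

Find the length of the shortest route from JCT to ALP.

$10.5

Settle nodes by increasing distance from JCT:
JCT: 0
VLY: 1.4  (via JCT)
NOR: 2.9  (via VLY)
IVY: 4  (via VLY)
RIV: 4.7  (via VLY)
SUM: 5.1  (via IVY)
LAR: 5.2  (via VLY)
PIN: 5.9  (via JCT)
ELM: 7.3  (via VLY)
ALP: 10.5  (via SUM)
Shortest route: JCT → VLY → IVY → SUM → ALP = $10.5.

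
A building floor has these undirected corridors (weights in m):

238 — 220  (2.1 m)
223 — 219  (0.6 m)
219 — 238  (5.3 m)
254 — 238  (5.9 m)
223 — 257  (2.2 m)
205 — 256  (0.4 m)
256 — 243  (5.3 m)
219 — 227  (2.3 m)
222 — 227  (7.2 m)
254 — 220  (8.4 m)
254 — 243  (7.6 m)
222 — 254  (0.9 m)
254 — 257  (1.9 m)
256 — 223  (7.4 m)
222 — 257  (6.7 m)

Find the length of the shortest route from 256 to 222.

Shortest distances from 256:
256: 0
205: 0.4  (via 256)
243: 5.3  (via 256)
223: 7.4  (via 256)
219: 8  (via 223)
257: 9.6  (via 223)
227: 10.3  (via 219)
254: 11.5  (via 257)
222: 12.4  (via 254)
Shortest route: 256 → 223 → 257 → 254 → 222 = 12.4 m.

12.4 m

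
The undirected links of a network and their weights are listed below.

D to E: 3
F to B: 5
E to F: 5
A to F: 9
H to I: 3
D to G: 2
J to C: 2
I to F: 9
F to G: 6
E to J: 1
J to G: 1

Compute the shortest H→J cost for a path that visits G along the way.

Shortest H→G: H–I–F–G = 18
Shortest G→J: G–J = 1
Total via G: 18 + 1 = 19.

19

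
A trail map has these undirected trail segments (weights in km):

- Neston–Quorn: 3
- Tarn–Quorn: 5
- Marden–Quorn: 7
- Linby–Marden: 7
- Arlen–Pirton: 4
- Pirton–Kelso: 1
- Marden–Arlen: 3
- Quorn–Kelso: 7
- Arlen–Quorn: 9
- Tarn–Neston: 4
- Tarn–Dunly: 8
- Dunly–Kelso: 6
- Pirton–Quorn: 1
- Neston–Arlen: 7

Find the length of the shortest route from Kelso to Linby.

Candidate routes:
Kelso → Pirton → Arlen → Marden → Linby: 1+4+3+7 = 15
Kelso → Pirton → Quorn → Arlen → Marden → Linby: 1+1+9+3+7 = 21
Kelso → Pirton → Quorn → Marden → Linby: 1+1+7+7 = 16
Cheapest is Kelso → Pirton → Arlen → Marden → Linby at 15 km.

15 km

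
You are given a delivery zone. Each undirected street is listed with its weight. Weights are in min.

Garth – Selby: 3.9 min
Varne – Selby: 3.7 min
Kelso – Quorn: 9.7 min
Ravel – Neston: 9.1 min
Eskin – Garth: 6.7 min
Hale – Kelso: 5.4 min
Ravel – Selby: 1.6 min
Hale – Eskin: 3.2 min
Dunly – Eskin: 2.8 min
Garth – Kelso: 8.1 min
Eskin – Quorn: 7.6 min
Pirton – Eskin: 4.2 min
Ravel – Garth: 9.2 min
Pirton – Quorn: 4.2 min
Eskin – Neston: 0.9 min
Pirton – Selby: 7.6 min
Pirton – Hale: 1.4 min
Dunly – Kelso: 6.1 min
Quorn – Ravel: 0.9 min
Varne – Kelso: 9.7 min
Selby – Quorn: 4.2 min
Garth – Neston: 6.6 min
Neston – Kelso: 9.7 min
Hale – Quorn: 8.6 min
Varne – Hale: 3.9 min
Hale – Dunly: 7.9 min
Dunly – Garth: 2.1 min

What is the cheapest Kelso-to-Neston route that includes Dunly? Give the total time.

9.8 min

Best Kelso to Dunly: Kelso → Dunly costing 6.1
Shortest Dunly→Neston: Dunly → Eskin → Neston = 3.7
Total via Dunly: 6.1 + 3.7 = 9.8 min.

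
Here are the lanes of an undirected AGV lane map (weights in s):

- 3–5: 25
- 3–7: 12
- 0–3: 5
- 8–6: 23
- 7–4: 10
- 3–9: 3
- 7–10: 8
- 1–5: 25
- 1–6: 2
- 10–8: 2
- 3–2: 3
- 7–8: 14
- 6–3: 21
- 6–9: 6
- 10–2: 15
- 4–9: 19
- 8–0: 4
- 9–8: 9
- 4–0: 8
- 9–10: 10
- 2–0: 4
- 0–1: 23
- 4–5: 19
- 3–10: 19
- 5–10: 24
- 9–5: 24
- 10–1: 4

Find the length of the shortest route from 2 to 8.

Settle nodes by increasing distance from 2:
2: 0
3: 3  (via 2)
0: 4  (via 2)
9: 6  (via 3)
8: 8  (via 0)
Shortest route: 2–0–8 = 8 s.

8 s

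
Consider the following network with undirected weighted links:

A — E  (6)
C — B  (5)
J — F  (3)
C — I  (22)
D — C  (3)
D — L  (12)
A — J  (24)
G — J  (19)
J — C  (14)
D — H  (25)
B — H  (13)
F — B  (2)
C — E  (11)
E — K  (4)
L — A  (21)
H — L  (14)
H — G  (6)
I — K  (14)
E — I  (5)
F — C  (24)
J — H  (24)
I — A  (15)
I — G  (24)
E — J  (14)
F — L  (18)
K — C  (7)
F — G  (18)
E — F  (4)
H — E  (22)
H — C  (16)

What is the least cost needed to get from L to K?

Compare a few routes:
L–F–E–K: 18+4+4 = 26
L–D–C–B–F–E–K: 12+3+5+2+4+4 = 30
L–D–C–E–K: 12+3+11+4 = 30
L–D–C–K: 12+3+7 = 22
Cheapest is L–D–C–K at 22.

22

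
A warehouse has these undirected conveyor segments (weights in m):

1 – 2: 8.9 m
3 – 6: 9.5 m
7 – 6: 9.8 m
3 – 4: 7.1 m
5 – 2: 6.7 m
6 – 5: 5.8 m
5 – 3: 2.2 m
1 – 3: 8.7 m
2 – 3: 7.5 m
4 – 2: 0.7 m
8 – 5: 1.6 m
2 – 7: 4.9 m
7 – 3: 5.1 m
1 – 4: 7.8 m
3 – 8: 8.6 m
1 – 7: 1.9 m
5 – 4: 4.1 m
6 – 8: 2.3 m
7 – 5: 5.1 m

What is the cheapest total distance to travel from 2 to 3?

7 m

Compare a few routes:
2–4–3: 0.7+7.1 = 7.8
2–4–5–3: 0.7+4.1+2.2 = 7
2–5–3: 6.7+2.2 = 8.9
2–3: 7.5 = 7.5
Cheapest is 2–4–5–3 at 7 m.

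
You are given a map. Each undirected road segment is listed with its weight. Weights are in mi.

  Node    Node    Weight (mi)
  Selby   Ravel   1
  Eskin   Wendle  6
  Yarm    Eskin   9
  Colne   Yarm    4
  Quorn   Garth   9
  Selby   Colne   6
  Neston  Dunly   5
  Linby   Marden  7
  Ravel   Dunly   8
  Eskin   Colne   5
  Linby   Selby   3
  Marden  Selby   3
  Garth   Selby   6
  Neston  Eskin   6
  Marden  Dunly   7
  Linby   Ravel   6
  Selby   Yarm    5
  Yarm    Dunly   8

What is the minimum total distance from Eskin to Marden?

14 mi

Settle nodes by increasing distance from Eskin:
Eskin: 0
Colne: 5  (via Eskin)
Wendle: 6  (via Eskin)
Neston: 6  (via Eskin)
Yarm: 9  (via Eskin)
Selby: 11  (via Colne)
Dunly: 11  (via Neston)
Ravel: 12  (via Selby)
Linby: 14  (via Selby)
Marden: 14  (via Selby)
Shortest route: Eskin–Colne–Selby–Marden = 14 mi.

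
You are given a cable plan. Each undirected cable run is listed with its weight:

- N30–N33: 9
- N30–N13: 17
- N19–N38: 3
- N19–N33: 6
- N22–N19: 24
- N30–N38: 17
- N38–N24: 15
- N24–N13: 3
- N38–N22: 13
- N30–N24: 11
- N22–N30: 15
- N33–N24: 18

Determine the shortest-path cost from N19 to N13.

21

Enumerating some paths:
N19 → N38 → N24 → N13: 3+15+3 = 21
N19 → N33 → N30 → N13: 6+9+17 = 32
N19 → N33 → N24 → N13: 6+18+3 = 27
N19 → N33 → N30 → N24 → N13: 6+9+11+3 = 29
Cheapest is N19 → N38 → N24 → N13 at 21.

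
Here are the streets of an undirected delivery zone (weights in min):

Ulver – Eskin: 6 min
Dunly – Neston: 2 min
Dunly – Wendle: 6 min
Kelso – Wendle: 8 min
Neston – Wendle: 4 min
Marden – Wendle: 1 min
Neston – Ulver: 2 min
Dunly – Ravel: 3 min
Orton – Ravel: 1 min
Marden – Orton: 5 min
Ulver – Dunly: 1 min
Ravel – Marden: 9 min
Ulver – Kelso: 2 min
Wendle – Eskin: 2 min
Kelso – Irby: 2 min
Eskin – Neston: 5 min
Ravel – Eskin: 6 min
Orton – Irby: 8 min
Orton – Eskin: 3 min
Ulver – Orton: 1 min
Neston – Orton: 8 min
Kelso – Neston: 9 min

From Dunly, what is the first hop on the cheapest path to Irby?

Ulver

Compare a few routes:
Dunly → Ravel → Orton → Ulver → Kelso → Irby: 3+1+1+2+2 = 9
Dunly → Ulver → Kelso → Irby: 1+2+2 = 5
Dunly → Neston → Ulver → Kelso → Irby: 2+2+2+2 = 8
The minimum is 5 min via Dunly → Ulver → Kelso → Irby.
So from Dunly the first move is to Ulver.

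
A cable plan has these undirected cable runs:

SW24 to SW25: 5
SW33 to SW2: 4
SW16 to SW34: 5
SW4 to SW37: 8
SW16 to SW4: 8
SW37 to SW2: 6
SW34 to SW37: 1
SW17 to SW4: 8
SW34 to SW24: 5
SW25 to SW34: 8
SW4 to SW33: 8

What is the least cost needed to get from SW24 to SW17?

Compare a few routes:
SW24 → SW34 → SW37 → SW4 → SW17: 5+1+8+8 = 22
SW24 → SW34 → SW16 → SW4 → SW17: 5+5+8+8 = 26
Cheapest is SW24 → SW34 → SW37 → SW4 → SW17 at 22.

22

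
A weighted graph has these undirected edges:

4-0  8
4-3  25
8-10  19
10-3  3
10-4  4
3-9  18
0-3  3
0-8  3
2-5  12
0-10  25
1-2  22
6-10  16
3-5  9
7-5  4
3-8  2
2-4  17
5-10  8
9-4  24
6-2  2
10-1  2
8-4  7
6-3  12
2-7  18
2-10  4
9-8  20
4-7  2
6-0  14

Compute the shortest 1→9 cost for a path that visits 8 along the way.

27

Best 1 to 8: 1 → 10 → 3 → 8 costing 7
Best 8 to 9: 8 → 9 costing 20
Total via 8: 7 + 20 = 27.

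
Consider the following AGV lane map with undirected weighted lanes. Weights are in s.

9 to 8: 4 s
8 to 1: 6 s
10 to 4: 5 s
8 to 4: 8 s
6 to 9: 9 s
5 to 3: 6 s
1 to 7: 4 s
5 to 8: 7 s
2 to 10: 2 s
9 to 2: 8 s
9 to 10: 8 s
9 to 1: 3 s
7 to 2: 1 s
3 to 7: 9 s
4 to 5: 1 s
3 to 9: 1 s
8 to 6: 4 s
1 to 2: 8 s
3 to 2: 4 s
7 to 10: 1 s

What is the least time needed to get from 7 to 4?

Settle nodes by increasing distance from 7:
7: 0
2: 1  (via 7)
10: 1  (via 7)
1: 4  (via 7)
3: 5  (via 2)
4: 6  (via 10)
Shortest route: 7–10–4 = 6 s.

6 s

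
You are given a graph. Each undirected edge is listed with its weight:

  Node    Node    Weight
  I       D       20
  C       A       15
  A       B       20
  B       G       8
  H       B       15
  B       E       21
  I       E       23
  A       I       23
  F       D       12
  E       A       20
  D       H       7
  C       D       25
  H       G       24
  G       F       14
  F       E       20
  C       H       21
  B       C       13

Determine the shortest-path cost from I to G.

Compare a few routes:
I–D–F–G: 20+12+14 = 46
I–D–H–B–G: 20+7+15+8 = 50
Cheapest is I–D–F–G at 46.

46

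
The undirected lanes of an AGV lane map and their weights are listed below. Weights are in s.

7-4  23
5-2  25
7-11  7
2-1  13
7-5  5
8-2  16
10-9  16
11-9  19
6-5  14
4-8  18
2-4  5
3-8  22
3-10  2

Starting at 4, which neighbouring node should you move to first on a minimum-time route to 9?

Enumerating some paths:
4 → 8 → 3 → 10 → 9: 18+22+2+16 = 58
4 → 2 → 8 → 3 → 10 → 9: 5+16+22+2+16 = 61
4 → 2 → 5 → 7 → 11 → 9: 5+25+5+7+19 = 61
4 → 7 → 11 → 9: 23+7+19 = 49
Cheapest is 4 → 7 → 11 → 9 at 49 s.
So from 4 the first move is to 7.

7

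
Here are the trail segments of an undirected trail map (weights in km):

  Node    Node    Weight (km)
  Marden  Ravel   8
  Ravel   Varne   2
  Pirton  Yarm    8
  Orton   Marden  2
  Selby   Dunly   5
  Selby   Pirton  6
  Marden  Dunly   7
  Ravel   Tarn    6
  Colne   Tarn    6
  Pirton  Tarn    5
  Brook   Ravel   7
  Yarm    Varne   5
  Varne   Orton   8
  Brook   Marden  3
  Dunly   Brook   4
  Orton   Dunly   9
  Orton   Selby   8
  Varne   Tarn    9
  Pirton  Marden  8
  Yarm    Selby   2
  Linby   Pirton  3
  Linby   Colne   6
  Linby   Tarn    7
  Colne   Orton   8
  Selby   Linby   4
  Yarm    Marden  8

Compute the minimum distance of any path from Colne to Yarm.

Running Dijkstra from Colne:
Colne: 0
Tarn: 6  (via Colne)
Linby: 6  (via Colne)
Orton: 8  (via Colne)
Pirton: 9  (via Linby)
Selby: 10  (via Linby)
Marden: 10  (via Orton)
Ravel: 12  (via Tarn)
Yarm: 12  (via Selby)
Shortest route: Colne → Linby → Selby → Yarm = 12 km.

12 km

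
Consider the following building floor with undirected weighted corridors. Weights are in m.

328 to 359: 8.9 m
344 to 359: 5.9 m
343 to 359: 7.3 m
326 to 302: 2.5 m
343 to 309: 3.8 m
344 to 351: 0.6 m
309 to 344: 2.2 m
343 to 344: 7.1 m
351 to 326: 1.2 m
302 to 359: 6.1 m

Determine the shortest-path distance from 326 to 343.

Candidate routes:
326 → 302 → 359 → 343: 2.5+6.1+7.3 = 15.9
326 → 351 → 344 → 343: 1.2+0.6+7.1 = 8.9
326 → 351 → 344 → 359 → 343: 1.2+0.6+5.9+7.3 = 15
326 → 351 → 344 → 309 → 343: 1.2+0.6+2.2+3.8 = 7.8
Cheapest is 326 → 351 → 344 → 309 → 343 at 7.8 m.

7.8 m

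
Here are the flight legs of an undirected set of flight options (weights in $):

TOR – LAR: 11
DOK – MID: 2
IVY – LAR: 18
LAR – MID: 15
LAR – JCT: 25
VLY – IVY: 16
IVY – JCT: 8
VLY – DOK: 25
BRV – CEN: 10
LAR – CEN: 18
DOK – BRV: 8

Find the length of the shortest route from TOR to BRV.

$36

Running Dijkstra from TOR:
TOR: 0
LAR: 11  (via TOR)
MID: 26  (via LAR)
DOK: 28  (via MID)
IVY: 29  (via LAR)
CEN: 29  (via LAR)
JCT: 36  (via LAR)
BRV: 36  (via DOK)
Shortest route: TOR → LAR → MID → DOK → BRV = $36.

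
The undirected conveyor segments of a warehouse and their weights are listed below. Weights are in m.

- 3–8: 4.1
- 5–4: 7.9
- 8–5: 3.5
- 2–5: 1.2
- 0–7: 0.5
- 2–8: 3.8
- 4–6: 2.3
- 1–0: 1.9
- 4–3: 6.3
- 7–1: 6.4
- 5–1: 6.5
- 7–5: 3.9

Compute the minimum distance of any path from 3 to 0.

12 m

Enumerating some paths:
3 - 8 - 2 - 5 - 7 - 0: 4.1+3.8+1.2+3.9+0.5 = 13.5
3 - 8 - 2 - 5 - 1 - 0: 4.1+3.8+1.2+6.5+1.9 = 17.5
3 - 8 - 5 - 7 - 0: 4.1+3.5+3.9+0.5 = 12
3 - 8 - 5 - 1 - 0: 4.1+3.5+6.5+1.9 = 16
The minimum is 12 m via 3 - 8 - 5 - 7 - 0.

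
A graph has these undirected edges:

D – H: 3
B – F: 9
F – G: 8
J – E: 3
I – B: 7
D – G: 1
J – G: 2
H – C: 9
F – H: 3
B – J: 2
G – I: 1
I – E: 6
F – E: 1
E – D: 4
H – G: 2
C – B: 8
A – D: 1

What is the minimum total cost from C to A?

13

Compare a few routes:
C → H → D → A: 9+3+1 = 13
C → B → J → G → D → A: 8+2+2+1+1 = 14
The minimum is 13 via C → H → D → A.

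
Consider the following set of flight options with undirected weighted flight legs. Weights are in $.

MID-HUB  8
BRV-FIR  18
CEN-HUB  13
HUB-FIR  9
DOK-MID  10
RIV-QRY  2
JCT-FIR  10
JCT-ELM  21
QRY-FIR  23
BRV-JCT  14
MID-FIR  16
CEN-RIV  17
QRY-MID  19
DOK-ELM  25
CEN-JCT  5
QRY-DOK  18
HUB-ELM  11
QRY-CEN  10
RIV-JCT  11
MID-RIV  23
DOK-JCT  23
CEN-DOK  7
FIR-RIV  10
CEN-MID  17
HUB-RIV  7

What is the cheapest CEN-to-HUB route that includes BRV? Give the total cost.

Best CEN to BRV: CEN–JCT–BRV costing 19
Best BRV to HUB: BRV–FIR–HUB costing 27
Total via BRV: 19 + 27 = $46.

$46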